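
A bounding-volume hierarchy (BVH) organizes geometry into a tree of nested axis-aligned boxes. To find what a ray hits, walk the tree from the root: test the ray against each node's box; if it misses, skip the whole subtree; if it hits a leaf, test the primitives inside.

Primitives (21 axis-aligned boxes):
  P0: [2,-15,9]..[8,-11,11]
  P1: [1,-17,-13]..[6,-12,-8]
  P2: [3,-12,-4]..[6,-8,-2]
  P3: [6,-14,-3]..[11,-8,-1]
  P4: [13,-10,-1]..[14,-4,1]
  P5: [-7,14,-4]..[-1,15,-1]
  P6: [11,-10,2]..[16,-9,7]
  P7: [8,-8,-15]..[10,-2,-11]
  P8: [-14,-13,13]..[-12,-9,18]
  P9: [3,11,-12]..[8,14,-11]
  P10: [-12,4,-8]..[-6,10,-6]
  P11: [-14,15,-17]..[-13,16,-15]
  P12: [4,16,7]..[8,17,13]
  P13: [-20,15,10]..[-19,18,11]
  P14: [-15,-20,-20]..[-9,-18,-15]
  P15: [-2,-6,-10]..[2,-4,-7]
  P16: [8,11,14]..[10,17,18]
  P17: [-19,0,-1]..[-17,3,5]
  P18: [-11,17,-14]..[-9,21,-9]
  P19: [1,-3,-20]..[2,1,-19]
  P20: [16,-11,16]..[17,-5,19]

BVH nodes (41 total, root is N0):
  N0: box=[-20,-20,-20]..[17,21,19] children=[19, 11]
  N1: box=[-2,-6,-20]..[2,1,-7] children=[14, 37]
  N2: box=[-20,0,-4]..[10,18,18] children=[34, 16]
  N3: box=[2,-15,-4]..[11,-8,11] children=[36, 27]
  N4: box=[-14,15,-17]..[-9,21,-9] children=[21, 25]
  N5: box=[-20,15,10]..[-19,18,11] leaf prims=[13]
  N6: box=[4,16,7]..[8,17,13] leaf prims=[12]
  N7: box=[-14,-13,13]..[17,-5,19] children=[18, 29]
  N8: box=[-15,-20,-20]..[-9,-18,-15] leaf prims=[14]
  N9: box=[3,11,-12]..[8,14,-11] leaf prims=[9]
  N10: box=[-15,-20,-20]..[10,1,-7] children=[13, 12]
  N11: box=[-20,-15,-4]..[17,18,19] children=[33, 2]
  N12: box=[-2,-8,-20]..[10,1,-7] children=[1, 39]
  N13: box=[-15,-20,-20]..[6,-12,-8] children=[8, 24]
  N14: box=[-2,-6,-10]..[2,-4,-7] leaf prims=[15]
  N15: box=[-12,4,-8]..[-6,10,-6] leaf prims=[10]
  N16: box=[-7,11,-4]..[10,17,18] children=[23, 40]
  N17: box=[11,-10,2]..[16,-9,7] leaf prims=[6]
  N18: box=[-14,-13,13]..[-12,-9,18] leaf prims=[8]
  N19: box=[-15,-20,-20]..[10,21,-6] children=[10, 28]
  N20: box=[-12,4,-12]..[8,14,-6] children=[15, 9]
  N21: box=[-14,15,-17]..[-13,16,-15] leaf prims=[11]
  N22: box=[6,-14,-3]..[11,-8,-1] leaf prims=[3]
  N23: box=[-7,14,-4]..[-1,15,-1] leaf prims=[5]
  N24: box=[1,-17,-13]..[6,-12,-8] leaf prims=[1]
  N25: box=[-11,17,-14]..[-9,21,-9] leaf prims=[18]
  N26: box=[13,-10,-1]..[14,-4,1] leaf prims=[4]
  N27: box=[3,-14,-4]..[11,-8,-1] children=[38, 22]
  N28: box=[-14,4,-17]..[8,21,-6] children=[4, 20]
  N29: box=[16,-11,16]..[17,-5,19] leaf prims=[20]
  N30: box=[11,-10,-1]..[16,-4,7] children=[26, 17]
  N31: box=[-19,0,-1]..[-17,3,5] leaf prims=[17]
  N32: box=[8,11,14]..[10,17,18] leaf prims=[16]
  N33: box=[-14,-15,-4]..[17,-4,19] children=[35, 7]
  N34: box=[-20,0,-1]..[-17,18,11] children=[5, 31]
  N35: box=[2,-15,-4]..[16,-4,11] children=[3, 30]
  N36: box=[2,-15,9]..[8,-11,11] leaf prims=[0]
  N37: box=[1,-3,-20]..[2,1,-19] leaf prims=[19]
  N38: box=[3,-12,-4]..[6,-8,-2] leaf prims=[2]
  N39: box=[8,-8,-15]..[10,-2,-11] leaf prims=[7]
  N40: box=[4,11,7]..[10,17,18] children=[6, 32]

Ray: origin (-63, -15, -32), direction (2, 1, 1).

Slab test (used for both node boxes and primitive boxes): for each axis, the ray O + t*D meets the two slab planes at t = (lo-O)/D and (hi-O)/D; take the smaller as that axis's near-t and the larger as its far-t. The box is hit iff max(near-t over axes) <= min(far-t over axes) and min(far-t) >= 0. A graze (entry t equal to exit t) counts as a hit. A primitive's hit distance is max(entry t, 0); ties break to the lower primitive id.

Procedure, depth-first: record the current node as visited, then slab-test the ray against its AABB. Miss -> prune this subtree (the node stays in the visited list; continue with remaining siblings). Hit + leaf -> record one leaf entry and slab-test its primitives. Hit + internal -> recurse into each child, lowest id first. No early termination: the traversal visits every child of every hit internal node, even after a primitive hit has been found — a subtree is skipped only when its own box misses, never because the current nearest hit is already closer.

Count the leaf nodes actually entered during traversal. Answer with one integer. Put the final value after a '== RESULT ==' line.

Traverse from the root:
N0 x:[43/2,40] y:[-5,36] z:[12,51] -> hit [43/2,36], descend [11, 19]
  N11 x:[43/2,40] y:[0,33] z:[28,51] -> hit [28,33], descend [2, 33]
    N2 x:[43/2,73/2] y:[15,33] z:[28,50] -> hit [28,33], descend [16, 34]
      N16 x:[28,73/2] y:[26,32] z:[28,50] -> hit [28,32], descend [23, 40]
        N23 x:[28,31] y:[29,30] z:[28,31] -> hit [29,30] leaf, test {P5@t=29}
        N40 x:[67/2,73/2] y:[26,32] z:[39,50] -> miss, prune
      N34 x:[43/2,23] y:[15,33] z:[31,43] -> miss, prune
    N33 x:[49/2,40] y:[0,11] z:[28,51] -> miss, prune
  N19 x:[24,73/2] y:[-5,36] z:[12,26] -> hit [24,26], descend [10, 28]
    N10 x:[24,73/2] y:[-5,16] z:[12,25] -> miss, prune
    N28 x:[49/2,71/2] y:[19,36] z:[15,26] -> hit [49/2,26], descend [4, 20]
      N4 x:[49/2,27] y:[30,36] z:[15,23] -> miss, prune
      N20 x:[51/2,71/2] y:[19,29] z:[20,26] -> hit [51/2,26], descend [9, 15]
        N9 x:[33,71/2] y:[26,29] z:[20,21] -> miss, prune
        N15 x:[51/2,57/2] y:[19,25] z:[24,26] -> miss, prune

Summary -> nodes [0, 11, 2, 16, 23, 40, 34, 33, 19, 10, 28, 4, 20, 9, 15]; box-tests=15; leaf-entries=1; first=P5

== RESULT ==
1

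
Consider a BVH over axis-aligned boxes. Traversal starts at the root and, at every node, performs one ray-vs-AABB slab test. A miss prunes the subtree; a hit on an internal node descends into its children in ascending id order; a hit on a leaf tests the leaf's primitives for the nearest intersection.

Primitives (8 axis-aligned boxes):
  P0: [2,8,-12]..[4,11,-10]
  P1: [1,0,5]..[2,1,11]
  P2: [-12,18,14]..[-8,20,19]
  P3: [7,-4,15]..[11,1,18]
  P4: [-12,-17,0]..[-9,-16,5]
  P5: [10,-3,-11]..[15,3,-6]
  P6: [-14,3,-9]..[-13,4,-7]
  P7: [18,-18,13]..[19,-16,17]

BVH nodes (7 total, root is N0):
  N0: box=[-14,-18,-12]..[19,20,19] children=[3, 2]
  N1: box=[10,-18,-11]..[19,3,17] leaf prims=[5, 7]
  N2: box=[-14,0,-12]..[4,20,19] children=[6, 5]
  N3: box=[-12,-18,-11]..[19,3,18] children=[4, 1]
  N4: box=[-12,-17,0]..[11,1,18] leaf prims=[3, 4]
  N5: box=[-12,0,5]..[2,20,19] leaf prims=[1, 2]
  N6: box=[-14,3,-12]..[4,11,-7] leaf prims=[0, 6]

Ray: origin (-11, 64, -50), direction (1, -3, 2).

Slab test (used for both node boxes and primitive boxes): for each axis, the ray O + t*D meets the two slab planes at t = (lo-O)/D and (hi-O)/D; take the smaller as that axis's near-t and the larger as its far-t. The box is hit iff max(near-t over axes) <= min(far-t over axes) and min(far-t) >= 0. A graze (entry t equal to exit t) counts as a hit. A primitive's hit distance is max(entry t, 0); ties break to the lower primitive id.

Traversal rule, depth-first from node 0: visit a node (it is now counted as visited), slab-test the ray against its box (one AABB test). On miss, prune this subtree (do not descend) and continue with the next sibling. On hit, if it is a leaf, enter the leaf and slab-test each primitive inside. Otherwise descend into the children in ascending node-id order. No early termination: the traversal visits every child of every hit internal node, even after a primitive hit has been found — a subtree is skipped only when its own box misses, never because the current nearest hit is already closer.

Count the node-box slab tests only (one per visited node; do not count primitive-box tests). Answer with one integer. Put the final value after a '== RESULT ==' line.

Traverse from the root:
N0 x:[-3,30] y:[44/3,82/3] z:[19,69/2] -> hit [19,82/3], descend [2, 3]
  N2 x:[-3,15] y:[44/3,64/3] z:[19,69/2] -> miss, prune
  N3 x:[-1,30] y:[61/3,82/3] z:[39/2,34] -> hit [61/3,82/3], descend [1, 4]
    N1 x:[21,30] y:[61/3,82/3] z:[39/2,67/2] -> hit [21,82/3] leaf, test {P5@t=21, P7(miss)}
    N4 x:[-1,22] y:[21,27] z:[25,34] -> miss, prune

order=[0, 2, 3, 1, 4]  |boxes|=5  |leaves|=1  hit=P5

== RESULT ==
5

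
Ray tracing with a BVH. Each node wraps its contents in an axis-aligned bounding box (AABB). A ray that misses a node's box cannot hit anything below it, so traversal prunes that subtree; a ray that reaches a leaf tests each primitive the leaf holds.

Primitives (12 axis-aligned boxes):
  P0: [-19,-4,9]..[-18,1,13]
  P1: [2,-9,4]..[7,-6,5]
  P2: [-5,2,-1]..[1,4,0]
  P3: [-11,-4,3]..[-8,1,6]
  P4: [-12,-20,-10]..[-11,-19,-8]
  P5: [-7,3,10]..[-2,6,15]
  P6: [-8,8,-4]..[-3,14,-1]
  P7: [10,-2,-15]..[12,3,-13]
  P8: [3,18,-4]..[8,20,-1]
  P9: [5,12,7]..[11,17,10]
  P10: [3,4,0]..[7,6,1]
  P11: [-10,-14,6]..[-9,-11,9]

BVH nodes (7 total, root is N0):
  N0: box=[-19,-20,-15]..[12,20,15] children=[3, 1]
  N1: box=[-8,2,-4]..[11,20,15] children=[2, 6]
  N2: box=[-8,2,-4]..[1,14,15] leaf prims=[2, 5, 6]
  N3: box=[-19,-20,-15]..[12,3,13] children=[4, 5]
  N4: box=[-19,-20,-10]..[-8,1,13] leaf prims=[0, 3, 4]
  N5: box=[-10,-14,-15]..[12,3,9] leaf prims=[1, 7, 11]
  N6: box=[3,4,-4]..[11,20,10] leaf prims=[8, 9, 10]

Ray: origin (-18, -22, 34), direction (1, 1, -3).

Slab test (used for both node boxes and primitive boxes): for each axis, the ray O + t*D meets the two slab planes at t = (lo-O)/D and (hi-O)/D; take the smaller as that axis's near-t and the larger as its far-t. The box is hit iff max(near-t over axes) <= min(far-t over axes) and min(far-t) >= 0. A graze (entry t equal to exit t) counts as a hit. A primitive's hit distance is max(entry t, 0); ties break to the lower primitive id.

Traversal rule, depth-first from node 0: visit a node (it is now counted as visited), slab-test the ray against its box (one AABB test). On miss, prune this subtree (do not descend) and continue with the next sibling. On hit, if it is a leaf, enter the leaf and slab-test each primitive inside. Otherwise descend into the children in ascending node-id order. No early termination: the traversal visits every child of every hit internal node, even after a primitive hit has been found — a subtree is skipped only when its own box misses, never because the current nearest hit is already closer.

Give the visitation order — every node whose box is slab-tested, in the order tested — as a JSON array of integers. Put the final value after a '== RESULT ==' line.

Trace the traversal:
N0 x:[-1,30] y:[2,42] z:[19/3,49/3] -> hit [19/3,49/3], descend [1, 3]
  N1 x:[10,29] y:[24,42] z:[19/3,38/3] -> miss, prune
  N3 x:[-1,30] y:[2,25] z:[7,49/3] -> hit [7,49/3], descend [4, 5]
    N4 x:[-1,10] y:[2,23] z:[7,44/3] -> hit [7,10] leaf, test {P0(miss), P3(miss), P4(miss)}
    N5 x:[8,30] y:[8,25] z:[25/3,49/3] -> hit [25/3,49/3] leaf, test {P1(miss), P7(miss), P11@t=25/3}

order=[0, 1, 3, 4, 5]  |boxes|=5  |leaves|=2  hit=P11

== RESULT ==
[0, 1, 3, 4, 5]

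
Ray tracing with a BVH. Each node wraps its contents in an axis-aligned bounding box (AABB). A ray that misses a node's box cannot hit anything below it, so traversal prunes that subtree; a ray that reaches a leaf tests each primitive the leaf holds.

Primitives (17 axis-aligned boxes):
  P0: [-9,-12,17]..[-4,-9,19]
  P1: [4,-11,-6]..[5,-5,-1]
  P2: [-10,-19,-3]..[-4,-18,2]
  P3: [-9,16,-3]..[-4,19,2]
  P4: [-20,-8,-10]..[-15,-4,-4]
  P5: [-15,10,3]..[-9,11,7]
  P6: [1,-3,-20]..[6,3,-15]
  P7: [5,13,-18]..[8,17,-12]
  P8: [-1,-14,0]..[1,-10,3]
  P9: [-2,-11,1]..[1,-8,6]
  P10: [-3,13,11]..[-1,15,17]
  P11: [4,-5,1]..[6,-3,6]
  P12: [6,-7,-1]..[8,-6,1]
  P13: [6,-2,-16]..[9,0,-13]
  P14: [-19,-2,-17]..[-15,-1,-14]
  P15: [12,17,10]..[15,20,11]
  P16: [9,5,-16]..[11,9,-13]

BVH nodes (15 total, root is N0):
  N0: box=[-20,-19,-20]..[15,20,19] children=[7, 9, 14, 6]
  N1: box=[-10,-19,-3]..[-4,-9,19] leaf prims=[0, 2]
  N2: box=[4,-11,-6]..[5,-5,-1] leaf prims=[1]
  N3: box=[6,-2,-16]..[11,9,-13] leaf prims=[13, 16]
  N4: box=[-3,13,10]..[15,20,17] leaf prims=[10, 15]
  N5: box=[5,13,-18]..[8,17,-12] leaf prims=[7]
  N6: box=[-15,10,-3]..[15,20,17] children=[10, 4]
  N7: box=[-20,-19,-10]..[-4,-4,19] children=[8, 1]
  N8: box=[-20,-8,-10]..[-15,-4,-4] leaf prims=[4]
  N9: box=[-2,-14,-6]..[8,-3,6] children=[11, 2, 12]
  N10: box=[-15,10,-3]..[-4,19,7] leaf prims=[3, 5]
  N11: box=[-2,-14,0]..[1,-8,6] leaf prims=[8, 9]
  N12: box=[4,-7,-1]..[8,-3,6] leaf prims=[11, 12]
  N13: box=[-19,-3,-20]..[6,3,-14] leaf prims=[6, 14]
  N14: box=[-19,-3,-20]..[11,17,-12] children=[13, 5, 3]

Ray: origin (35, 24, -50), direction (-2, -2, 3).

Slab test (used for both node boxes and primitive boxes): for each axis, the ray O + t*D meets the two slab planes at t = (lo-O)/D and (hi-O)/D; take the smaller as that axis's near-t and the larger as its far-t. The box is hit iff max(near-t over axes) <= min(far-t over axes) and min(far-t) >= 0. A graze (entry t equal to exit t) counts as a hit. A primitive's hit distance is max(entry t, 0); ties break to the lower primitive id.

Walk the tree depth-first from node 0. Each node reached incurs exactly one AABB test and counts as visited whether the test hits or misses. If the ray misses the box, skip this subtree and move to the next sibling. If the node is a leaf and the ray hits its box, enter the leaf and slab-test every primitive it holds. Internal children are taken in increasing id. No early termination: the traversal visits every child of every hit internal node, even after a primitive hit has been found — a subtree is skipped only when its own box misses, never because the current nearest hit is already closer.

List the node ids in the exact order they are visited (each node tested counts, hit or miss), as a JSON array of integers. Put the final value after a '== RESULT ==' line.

Walk:
N0 x:[10,55/2] y:[2,43/2] z:[10,23] -> hit [10,43/2], descend [6, 7, 9, 14]
  N6 x:[10,25] y:[2,7] z:[47/3,67/3] -> miss, prune
  N7 x:[39/2,55/2] y:[14,43/2] z:[40/3,23] -> hit [39/2,43/2], descend [1, 8]
    N1 x:[39/2,45/2] y:[33/2,43/2] z:[47/3,23] -> hit [39/2,43/2] leaf, test {P0(miss), P2(miss)}
    N8 x:[25,55/2] y:[14,16] z:[40/3,46/3] -> miss, prune
  N9 x:[27/2,37/2] y:[27/2,19] z:[44/3,56/3] -> hit [44/3,37/2], descend [2, 11, 12]
    N2 x:[15,31/2] y:[29/2,35/2] z:[44/3,49/3] -> hit [15,31/2] leaf, test {P1@t=15}
    N11 x:[17,37/2] y:[16,19] z:[50/3,56/3] -> hit [17,37/2] leaf, test {P8@t=17, P9@t=17}
    N12 x:[27/2,31/2] y:[27/2,31/2] z:[49/3,56/3] -> miss, prune
  N14 x:[12,27] y:[7/2,27/2] z:[10,38/3] -> hit [12,38/3], descend [3, 5, 13]
    N3 x:[12,29/2] y:[15/2,13] z:[34/3,37/3] -> hit [12,37/3] leaf, test {P13(miss), P16(miss)}
    N5 x:[27/2,15] y:[7/2,11/2] z:[32/3,38/3] -> miss, prune
    N13 x:[29/2,27] y:[21/2,27/2] z:[10,12] -> miss, prune

order=[0, 6, 7, 1, 8, 9, 2, 11, 12, 14, 3, 5, 13]  |boxes|=13  |leaves|=4  hit=P1

== RESULT ==
[0, 6, 7, 1, 8, 9, 2, 11, 12, 14, 3, 5, 13]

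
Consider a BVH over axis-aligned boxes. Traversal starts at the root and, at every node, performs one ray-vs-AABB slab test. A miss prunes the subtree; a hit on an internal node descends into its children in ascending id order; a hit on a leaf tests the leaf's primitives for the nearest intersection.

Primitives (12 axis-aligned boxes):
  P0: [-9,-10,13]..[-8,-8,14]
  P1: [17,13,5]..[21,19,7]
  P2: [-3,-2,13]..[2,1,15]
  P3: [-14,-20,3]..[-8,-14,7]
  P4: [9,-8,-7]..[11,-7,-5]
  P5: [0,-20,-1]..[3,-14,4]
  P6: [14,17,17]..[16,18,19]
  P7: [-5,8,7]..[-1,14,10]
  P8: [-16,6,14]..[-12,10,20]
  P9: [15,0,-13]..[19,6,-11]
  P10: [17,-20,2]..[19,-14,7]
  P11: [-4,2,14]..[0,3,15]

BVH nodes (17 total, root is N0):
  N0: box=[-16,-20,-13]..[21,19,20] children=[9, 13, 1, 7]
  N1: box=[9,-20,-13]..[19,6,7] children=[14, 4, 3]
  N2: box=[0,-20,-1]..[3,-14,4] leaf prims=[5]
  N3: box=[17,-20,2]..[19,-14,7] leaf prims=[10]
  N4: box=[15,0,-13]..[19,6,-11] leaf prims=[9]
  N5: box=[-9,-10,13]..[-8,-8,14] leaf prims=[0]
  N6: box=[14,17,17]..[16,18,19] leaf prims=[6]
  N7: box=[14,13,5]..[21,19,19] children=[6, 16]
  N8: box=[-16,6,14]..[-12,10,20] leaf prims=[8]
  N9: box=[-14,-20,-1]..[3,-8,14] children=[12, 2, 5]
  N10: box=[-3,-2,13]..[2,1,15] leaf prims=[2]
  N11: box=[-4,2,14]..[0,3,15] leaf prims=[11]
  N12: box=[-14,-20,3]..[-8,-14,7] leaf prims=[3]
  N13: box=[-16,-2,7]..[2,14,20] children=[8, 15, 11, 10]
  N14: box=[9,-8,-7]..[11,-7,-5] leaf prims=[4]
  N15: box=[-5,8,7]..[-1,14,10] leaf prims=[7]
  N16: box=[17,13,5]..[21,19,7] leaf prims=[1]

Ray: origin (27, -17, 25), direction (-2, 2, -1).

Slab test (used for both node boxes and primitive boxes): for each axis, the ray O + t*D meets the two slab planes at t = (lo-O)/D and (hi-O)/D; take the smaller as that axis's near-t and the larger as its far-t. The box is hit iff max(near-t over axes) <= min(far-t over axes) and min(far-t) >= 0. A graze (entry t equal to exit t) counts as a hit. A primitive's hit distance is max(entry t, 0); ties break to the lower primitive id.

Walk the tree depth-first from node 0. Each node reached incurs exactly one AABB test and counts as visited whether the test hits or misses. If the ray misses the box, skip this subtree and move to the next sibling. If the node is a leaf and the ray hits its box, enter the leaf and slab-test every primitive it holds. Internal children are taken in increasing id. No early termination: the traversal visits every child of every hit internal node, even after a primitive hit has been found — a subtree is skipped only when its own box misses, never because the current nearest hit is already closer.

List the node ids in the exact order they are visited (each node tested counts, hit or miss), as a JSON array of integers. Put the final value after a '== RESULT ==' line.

Traverse from the root:
N0 x:[3,43/2] y:[-3/2,18] z:[5,38] -> hit [5,18], descend [1, 7, 9, 13]
  N1 x:[4,9] y:[-3/2,23/2] z:[18,38] -> miss, prune
  N7 x:[3,13/2] y:[15,18] z:[6,20] -> miss, prune
  N9 x:[12,41/2] y:[-3/2,9/2] z:[11,26] -> miss, prune
  N13 x:[25/2,43/2] y:[15/2,31/2] z:[5,18] -> hit [25/2,31/2], descend [8, 10, 11, 15]
    N8 x:[39/2,43/2] y:[23/2,27/2] z:[5,11] -> miss, prune
    N10 x:[25/2,15] y:[15/2,9] z:[10,12] -> miss, prune
    N11 x:[27/2,31/2] y:[19/2,10] z:[10,11] -> miss, prune
    N15 x:[14,16] y:[25/2,31/2] z:[15,18] -> hit [15,31/2] leaf, test {P7@t=15}

order=[0, 1, 7, 9, 13, 8, 10, 11, 15]  |boxes|=9  |leaves|=1  hit=P7

== RESULT ==
[0, 1, 7, 9, 13, 8, 10, 11, 15]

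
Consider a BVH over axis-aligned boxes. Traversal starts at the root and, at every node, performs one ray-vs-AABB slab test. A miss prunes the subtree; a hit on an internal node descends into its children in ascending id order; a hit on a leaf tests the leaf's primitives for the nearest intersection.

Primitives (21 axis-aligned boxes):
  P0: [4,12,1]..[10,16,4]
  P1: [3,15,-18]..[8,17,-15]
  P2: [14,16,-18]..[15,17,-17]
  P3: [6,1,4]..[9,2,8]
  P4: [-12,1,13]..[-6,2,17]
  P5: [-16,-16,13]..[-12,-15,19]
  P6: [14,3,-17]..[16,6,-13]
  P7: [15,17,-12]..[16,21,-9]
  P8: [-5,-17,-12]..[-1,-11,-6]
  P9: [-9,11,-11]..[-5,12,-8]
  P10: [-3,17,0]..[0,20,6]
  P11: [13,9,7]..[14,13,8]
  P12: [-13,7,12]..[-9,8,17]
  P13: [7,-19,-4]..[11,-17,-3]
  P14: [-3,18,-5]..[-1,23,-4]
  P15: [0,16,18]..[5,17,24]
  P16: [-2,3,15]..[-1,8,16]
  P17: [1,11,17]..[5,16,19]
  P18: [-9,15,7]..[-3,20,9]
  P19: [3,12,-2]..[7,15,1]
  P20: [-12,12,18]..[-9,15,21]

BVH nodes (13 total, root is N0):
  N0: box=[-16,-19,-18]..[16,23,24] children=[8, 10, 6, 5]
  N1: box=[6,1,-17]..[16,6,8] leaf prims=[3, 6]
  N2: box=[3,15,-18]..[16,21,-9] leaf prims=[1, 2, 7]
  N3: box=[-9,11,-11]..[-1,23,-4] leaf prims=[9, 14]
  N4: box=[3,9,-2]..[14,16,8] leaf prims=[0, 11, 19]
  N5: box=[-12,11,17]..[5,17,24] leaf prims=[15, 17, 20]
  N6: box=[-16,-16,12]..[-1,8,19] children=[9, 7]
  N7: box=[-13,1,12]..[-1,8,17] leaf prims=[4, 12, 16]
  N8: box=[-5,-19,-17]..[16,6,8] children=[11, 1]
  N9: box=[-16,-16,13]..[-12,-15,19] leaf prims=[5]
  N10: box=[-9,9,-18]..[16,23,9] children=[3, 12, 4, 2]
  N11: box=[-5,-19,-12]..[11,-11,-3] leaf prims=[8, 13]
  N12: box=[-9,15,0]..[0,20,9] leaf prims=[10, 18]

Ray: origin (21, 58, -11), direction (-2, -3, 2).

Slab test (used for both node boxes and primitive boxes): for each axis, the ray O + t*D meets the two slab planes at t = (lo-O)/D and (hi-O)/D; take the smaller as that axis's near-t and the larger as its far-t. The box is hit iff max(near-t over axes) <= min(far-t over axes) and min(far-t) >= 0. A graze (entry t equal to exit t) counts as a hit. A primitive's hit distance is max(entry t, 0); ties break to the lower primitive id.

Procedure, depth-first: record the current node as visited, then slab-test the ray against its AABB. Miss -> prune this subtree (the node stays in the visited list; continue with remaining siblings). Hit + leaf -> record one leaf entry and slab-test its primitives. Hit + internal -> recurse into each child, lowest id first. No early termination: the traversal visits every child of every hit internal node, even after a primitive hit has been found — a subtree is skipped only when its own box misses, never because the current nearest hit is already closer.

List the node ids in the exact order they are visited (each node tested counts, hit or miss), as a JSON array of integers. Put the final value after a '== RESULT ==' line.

Walk:
N0 x:[5/2,37/2] y:[35/3,77/3] z:[-7/2,35/2] -> hit [35/3,35/2], descend [5, 6, 8, 10]
  N5 x:[8,33/2] y:[41/3,47/3] z:[14,35/2] -> hit [14,47/3] leaf, test {P15(miss), P17(miss), P20@t=15}
  N6 x:[11,37/2] y:[50/3,74/3] z:[23/2,15] -> miss, prune
  N8 x:[5/2,13] y:[52/3,77/3] z:[-3,19/2] -> miss, prune
  N10 x:[5/2,15] y:[35/3,49/3] z:[-7/2,10] -> miss, prune

5 AABB tests over nodes [0, 5, 6, 8, 10]; 1 leaf entered; closest P20.

== RESULT ==
[0, 5, 6, 8, 10]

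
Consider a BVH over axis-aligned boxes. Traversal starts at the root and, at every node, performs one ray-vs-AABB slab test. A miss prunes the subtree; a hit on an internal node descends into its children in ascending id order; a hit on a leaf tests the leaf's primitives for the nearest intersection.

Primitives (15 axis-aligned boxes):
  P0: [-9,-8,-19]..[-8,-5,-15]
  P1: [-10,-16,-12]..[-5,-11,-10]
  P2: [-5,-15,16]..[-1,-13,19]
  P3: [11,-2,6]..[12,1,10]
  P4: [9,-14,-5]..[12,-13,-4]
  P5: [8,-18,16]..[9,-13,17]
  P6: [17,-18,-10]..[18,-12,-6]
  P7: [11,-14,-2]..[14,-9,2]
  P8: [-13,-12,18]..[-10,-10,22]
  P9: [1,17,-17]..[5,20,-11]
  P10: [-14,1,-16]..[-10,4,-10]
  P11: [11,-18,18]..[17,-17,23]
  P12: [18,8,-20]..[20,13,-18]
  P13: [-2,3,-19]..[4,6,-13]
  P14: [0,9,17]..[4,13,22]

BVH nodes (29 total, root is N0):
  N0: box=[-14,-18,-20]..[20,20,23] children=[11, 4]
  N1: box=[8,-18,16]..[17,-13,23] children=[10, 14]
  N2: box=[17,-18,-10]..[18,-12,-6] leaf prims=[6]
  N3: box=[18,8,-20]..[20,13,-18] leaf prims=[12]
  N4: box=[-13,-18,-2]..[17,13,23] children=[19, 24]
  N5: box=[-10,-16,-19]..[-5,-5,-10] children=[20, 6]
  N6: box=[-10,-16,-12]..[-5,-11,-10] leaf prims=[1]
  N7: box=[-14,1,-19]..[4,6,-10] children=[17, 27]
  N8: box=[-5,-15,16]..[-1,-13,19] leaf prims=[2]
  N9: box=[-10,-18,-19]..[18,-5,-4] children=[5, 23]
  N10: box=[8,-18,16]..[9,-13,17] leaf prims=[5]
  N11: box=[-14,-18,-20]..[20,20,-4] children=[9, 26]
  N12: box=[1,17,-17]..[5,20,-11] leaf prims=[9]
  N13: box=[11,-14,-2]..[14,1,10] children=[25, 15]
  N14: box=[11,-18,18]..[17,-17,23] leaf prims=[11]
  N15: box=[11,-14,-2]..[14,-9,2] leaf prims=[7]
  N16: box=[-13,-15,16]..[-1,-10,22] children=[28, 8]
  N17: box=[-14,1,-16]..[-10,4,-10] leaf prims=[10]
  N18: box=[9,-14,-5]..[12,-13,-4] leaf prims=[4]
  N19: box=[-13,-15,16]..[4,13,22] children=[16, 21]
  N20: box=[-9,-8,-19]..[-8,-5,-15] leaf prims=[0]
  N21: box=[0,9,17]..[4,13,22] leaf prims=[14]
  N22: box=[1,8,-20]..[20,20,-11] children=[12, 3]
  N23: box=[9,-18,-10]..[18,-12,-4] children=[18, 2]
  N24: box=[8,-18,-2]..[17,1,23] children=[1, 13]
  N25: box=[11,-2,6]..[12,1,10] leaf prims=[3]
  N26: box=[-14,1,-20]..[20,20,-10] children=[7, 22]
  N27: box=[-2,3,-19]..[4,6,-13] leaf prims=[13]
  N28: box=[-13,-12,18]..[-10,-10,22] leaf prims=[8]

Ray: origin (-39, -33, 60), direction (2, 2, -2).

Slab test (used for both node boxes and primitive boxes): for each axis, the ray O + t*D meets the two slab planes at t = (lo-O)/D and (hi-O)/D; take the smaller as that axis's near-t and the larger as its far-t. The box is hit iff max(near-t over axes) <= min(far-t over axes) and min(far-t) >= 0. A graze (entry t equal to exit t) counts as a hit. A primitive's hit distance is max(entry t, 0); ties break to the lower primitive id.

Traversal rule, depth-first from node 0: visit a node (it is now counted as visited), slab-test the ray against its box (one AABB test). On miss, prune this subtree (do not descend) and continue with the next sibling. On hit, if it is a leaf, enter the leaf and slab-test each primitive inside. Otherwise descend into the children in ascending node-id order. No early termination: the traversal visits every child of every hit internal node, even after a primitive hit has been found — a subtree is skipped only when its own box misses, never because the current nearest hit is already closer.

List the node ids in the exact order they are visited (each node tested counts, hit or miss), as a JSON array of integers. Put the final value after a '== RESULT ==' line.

Traverse from the root:
N0 x:[25/2,59/2] y:[15/2,53/2] z:[37/2,40] -> hit [37/2,53/2], descend [4, 11]
  N4 x:[13,28] y:[15/2,23] z:[37/2,31] -> hit [37/2,23], descend [19, 24]
    N19 x:[13,43/2] y:[9,23] z:[19,22] -> hit [19,43/2], descend [16, 21]
      N16 x:[13,19] y:[9,23/2] z:[19,22] -> miss, prune
      N21 x:[39/2,43/2] y:[21,23] z:[19,43/2] -> hit [21,43/2] leaf, test {P14@t=21}
    N24 x:[47/2,28] y:[15/2,17] z:[37/2,31] -> miss, prune
  N11 x:[25/2,59/2] y:[15/2,53/2] z:[32,40] -> miss, prune

7 AABB tests over nodes [0, 4, 19, 16, 21, 24, 11]; 1 leaf entered; closest P14.

== RESULT ==
[0, 4, 19, 16, 21, 24, 11]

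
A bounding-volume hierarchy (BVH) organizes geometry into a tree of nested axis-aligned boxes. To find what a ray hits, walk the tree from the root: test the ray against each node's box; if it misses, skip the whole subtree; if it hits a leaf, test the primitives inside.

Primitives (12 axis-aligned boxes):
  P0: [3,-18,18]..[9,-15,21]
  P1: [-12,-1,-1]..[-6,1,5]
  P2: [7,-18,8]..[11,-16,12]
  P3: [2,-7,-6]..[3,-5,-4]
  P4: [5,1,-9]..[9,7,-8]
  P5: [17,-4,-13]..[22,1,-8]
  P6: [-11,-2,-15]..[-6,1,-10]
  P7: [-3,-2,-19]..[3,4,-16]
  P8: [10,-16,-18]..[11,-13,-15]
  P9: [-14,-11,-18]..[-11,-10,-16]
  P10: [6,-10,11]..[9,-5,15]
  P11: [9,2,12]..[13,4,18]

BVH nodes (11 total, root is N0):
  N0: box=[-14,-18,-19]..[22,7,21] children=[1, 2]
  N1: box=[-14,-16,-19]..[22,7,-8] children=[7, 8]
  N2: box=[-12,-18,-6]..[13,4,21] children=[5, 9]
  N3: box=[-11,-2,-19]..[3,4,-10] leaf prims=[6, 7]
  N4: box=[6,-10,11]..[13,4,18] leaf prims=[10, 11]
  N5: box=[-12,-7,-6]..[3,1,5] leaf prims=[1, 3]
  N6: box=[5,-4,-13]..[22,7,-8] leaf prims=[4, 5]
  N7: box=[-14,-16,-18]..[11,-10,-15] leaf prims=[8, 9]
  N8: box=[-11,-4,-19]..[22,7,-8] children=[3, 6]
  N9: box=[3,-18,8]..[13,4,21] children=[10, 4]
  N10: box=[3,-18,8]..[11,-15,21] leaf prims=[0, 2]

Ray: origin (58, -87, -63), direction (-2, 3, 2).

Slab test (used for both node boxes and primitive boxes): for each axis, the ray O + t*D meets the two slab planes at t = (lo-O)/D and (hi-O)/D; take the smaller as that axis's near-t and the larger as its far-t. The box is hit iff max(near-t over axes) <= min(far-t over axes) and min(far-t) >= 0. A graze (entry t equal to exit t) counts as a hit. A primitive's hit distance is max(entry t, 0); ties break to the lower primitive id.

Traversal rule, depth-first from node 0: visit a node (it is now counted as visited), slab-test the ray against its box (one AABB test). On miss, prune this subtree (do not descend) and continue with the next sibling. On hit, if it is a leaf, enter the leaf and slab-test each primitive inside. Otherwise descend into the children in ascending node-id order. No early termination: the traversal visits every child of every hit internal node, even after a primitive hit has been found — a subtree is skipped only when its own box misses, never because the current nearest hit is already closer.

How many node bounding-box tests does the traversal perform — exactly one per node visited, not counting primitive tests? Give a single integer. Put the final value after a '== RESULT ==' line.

Traverse from the root:
N0 x:[18,36] y:[23,94/3] z:[22,42] -> hit [23,94/3], descend [1, 2]
  N1 x:[18,36] y:[71/3,94/3] z:[22,55/2] -> hit [71/3,55/2], descend [7, 8]
    N7 x:[47/2,36] y:[71/3,77/3] z:[45/2,24] -> hit [71/3,24] leaf, test {P8@t=71/3, P9(miss)}
    N8 x:[18,69/2] y:[83/3,94/3] z:[22,55/2] -> miss, prune
  N2 x:[45/2,35] y:[23,91/3] z:[57/2,42] -> hit [57/2,91/3], descend [5, 9]
    N5 x:[55/2,35] y:[80/3,88/3] z:[57/2,34] -> hit [57/2,88/3] leaf, test {P1(miss), P3(miss)}
    N9 x:[45/2,55/2] y:[23,91/3] z:[71/2,42] -> miss, prune

Visited [0, 1, 7, 8, 2, 5, 9]. Tests: 7 box, 2 leaf. Nearest: P8.

== RESULT ==
7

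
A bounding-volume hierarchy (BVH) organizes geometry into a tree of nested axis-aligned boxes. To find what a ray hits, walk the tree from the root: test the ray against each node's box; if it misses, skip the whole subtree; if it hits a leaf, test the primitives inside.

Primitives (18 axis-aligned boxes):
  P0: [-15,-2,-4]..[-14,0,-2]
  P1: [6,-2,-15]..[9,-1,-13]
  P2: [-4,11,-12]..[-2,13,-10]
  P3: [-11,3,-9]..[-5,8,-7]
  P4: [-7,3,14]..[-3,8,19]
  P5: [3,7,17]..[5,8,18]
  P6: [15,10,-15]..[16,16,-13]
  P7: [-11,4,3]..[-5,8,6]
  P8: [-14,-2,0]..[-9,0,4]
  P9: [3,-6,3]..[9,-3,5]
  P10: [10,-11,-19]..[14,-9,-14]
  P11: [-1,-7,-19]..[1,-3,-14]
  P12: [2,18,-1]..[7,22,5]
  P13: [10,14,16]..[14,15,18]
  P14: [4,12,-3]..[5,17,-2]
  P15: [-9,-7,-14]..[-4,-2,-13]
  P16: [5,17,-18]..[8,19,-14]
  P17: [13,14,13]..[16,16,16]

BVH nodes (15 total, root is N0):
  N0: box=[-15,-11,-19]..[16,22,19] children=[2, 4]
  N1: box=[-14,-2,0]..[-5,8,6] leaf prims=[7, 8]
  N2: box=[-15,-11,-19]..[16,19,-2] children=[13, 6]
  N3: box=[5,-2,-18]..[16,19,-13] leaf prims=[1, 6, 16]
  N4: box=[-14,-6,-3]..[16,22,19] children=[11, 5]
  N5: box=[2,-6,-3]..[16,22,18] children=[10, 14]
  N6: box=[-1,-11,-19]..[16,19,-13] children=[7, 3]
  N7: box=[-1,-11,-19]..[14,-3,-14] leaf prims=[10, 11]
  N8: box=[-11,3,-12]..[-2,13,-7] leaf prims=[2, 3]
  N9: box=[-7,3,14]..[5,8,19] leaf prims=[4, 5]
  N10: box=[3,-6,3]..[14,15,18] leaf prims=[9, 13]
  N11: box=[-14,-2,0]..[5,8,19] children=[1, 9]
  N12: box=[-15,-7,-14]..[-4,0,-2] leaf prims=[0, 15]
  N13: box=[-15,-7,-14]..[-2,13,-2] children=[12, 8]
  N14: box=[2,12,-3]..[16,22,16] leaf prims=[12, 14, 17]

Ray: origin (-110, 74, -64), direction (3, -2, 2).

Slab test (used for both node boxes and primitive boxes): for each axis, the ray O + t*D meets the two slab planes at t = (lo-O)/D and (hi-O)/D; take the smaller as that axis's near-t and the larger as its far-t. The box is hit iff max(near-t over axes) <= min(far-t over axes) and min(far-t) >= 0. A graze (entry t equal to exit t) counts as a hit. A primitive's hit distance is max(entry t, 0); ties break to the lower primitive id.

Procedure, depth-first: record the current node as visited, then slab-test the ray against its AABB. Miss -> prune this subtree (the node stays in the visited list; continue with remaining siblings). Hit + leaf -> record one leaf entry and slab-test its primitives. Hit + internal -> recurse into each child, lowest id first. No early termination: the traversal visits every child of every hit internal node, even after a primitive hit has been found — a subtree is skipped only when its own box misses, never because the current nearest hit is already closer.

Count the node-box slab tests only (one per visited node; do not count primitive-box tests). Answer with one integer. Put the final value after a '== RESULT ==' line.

Walk:
N0 x:[95/3,42] y:[26,85/2] z:[45/2,83/2] -> hit [95/3,83/2], descend [2, 4]
  N2 x:[95/3,42] y:[55/2,85/2] z:[45/2,31] -> miss, prune
  N4 x:[32,42] y:[26,40] z:[61/2,83/2] -> hit [32,40], descend [5, 11]
    N5 x:[112/3,42] y:[26,40] z:[61/2,41] -> hit [112/3,40], descend [10, 14]
      N10 x:[113/3,124/3] y:[59/2,40] z:[67/2,41] -> hit [113/3,40] leaf, test {P9(miss), P13(miss)}
      N14 x:[112/3,42] y:[26,31] z:[61/2,40] -> miss, prune
    N11 x:[32,115/3] y:[33,38] z:[32,83/2] -> hit [33,38], descend [1, 9]
      N1 x:[32,35] y:[33,38] z:[32,35] -> hit [33,35] leaf, test {P7@t=67/2, P8(miss)}
      N9 x:[103/3,115/3] y:[33,71/2] z:[39,83/2] -> miss, prune

Visited [0, 2, 4, 5, 10, 14, 11, 1, 9]. Tests: 9 box, 2 leaf. Nearest: P7.

== RESULT ==
9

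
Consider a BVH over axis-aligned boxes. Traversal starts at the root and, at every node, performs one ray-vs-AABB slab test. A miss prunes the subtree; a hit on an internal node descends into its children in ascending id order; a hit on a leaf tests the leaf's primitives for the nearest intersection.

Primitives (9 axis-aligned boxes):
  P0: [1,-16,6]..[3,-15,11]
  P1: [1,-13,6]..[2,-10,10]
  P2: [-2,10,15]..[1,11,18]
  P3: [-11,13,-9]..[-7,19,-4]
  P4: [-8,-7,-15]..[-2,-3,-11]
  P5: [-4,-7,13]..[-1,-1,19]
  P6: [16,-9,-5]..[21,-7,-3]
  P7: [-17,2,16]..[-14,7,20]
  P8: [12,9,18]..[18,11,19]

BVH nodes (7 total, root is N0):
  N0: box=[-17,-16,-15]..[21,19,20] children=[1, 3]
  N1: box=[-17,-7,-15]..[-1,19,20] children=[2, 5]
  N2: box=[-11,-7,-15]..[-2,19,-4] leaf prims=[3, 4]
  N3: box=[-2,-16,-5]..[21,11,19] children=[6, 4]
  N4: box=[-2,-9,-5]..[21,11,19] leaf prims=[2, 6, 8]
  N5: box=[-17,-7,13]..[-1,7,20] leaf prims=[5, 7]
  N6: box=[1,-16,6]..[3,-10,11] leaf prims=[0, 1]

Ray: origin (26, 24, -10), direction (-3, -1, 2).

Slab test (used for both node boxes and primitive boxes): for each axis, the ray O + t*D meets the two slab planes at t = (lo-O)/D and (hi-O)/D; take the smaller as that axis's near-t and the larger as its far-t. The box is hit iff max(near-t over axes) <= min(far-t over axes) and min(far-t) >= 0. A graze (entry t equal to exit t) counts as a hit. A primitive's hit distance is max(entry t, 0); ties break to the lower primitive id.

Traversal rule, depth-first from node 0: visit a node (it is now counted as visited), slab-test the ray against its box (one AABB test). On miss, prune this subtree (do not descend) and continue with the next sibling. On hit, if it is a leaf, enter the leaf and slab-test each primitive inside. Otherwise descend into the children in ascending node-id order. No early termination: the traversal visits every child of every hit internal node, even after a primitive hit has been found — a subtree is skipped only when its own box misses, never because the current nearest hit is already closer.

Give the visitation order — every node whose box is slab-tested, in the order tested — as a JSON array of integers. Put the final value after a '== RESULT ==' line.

Walk:
N0 x:[5/3,43/3] y:[5,40] z:[-5/2,15] -> hit [5,43/3], descend [1, 3]
  N1 x:[9,43/3] y:[5,31] z:[-5/2,15] -> hit [9,43/3], descend [2, 5]
    N2 x:[28/3,37/3] y:[5,31] z:[-5/2,3] -> miss, prune
    N5 x:[9,43/3] y:[17,31] z:[23/2,15] -> miss, prune
  N3 x:[5/3,28/3] y:[13,40] z:[5/2,29/2] -> miss, prune

order=[0, 1, 2, 5, 3]  |boxes|=5  |leaves|=0  hit=miss

== RESULT ==
[0, 1, 2, 5, 3]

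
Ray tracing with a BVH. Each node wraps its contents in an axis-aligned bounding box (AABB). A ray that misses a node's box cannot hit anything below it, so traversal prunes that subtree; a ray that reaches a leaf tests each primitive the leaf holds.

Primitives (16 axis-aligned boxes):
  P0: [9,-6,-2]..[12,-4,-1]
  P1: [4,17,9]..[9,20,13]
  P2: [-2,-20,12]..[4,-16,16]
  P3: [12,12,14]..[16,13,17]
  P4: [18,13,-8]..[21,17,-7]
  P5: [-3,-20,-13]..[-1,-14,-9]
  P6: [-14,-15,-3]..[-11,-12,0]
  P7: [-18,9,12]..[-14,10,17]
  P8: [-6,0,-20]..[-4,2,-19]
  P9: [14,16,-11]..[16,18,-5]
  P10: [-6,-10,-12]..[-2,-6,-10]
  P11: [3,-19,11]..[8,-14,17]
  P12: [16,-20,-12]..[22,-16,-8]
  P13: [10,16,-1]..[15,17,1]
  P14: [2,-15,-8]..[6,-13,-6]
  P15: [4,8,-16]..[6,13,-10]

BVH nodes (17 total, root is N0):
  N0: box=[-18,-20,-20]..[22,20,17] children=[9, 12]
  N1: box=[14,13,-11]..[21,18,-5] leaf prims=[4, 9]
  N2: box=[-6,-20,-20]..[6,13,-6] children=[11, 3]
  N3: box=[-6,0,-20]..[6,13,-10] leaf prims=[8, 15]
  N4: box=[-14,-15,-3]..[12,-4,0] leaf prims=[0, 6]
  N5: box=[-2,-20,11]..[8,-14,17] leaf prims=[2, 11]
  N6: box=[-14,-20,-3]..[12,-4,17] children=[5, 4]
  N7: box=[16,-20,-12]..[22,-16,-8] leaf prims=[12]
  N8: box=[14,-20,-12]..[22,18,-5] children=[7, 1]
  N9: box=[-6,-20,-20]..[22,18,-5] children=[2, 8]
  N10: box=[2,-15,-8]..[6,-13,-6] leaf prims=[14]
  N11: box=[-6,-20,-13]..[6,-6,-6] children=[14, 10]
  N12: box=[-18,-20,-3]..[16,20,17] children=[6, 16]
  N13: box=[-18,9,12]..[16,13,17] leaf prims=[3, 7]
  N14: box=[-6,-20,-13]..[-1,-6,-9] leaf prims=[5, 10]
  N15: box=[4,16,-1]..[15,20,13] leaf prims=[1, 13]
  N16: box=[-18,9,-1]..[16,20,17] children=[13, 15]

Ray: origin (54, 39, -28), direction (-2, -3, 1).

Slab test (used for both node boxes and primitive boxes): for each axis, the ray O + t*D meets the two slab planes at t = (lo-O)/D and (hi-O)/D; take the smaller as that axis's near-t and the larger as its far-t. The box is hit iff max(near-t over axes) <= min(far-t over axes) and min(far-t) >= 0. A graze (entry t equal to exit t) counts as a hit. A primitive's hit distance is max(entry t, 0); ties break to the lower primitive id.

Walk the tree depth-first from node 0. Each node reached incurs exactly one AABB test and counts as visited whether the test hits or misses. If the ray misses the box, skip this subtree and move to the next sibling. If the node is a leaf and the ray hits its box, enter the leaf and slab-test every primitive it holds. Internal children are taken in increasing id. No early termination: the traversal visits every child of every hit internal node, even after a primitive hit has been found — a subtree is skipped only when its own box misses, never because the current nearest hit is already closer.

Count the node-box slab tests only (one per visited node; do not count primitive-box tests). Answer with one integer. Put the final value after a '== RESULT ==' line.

Traverse from the root:
N0 x:[16,36] y:[19/3,59/3] z:[8,45] -> hit [16,59/3], descend [9, 12]
  N9 x:[16,30] y:[7,59/3] z:[8,23] -> hit [16,59/3], descend [2, 8]
    N2 x:[24,30] y:[26/3,59/3] z:[8,22] -> miss, prune
    N8 x:[16,20] y:[7,59/3] z:[16,23] -> hit [16,59/3], descend [1, 7]
      N1 x:[33/2,20] y:[7,26/3] z:[17,23] -> miss, prune
      N7 x:[16,19] y:[55/3,59/3] z:[16,20] -> hit [55/3,19] leaf, test {P12@t=55/3}
  N12 x:[19,36] y:[19/3,59/3] z:[25,45] -> miss, prune

Visited [0, 9, 2, 8, 1, 7, 12]. Tests: 7 box, 1 leaf. Nearest: P12.

== RESULT ==
7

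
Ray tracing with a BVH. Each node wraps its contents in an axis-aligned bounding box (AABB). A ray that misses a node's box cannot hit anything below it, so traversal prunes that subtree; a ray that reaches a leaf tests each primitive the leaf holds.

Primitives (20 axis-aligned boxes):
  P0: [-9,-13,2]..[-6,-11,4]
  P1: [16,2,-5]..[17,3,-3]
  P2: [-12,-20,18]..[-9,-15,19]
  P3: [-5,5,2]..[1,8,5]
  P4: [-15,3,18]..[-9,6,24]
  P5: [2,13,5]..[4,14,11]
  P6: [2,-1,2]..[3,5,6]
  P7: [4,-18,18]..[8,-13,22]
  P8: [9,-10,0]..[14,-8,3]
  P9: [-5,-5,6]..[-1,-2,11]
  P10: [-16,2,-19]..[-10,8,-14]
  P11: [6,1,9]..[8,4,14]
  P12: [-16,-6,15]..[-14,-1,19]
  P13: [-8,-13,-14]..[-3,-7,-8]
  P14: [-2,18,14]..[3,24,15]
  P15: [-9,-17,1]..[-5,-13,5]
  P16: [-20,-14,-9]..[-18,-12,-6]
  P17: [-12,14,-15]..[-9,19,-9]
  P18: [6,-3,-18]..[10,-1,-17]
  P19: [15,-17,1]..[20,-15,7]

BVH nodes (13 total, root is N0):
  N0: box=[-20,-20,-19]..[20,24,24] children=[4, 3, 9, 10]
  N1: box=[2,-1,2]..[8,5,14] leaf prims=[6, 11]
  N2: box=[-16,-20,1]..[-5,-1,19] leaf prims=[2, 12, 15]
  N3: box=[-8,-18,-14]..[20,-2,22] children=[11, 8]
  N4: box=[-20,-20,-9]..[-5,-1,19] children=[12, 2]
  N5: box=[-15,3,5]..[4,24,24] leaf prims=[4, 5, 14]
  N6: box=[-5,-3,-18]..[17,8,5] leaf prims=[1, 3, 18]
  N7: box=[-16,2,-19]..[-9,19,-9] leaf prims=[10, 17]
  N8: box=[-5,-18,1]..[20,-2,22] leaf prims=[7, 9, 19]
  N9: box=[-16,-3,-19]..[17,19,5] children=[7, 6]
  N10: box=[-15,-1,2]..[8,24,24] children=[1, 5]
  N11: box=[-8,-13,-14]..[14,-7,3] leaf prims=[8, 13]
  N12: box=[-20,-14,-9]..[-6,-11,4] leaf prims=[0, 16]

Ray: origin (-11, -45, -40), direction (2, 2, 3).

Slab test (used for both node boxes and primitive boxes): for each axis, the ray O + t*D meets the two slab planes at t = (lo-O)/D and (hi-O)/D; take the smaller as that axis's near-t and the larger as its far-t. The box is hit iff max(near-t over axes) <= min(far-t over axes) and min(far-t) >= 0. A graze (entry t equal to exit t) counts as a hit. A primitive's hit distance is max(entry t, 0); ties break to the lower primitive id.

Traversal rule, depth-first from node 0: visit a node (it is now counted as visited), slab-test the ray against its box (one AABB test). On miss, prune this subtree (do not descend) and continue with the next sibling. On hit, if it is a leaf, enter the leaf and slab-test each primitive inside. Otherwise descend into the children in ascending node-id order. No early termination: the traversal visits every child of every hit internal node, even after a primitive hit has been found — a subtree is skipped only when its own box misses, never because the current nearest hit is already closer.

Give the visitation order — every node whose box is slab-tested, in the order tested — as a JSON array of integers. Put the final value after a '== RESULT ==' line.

Walk:
N0 x:[-9/2,31/2] y:[25/2,69/2] z:[7,64/3] -> hit [25/2,31/2], descend [3, 4, 9, 10]
  N3 x:[3/2,31/2] y:[27/2,43/2] z:[26/3,62/3] -> hit [27/2,31/2], descend [8, 11]
    N8 x:[3,31/2] y:[27/2,43/2] z:[41/3,62/3] -> hit [41/3,31/2] leaf, test {P7(miss), P9(miss), P19@t=14}
    N11 x:[3/2,25/2] y:[16,19] z:[26/3,43/3] -> miss, prune
  N4 x:[-9/2,3] y:[25/2,22] z:[31/3,59/3] -> miss, prune
  N9 x:[-5/2,14] y:[21,32] z:[7,15] -> miss, prune
  N10 x:[-2,19/2] y:[22,69/2] z:[14,64/3] -> miss, prune

Visited [0, 3, 8, 11, 4, 9, 10]. Tests: 7 box, 1 leaf. Nearest: P19.

== RESULT ==
[0, 3, 8, 11, 4, 9, 10]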